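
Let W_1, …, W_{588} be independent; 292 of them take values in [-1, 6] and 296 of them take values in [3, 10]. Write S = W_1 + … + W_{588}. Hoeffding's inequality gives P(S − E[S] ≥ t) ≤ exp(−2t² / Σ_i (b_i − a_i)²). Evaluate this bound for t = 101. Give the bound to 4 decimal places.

0.4926

Σ(b_i − a_i)² = 292·7² + 296·7² = 28812.
Exponent = 2·101² / 28812 = 0.70811.
Bound = exp(−0.70811) = 0.49258.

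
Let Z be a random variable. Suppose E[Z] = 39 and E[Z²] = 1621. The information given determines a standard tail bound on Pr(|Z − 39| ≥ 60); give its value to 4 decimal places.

0.0278

The first two moments determine the variance, so Chebyshev's inequality is the sharpest standard bound available.
Var(Z) = E[Z²] − (E[Z])² = 1621 − 1521 = 100.
Chebyshev's inequality: Pr(|Z − μ| ≥ t) ≤ Var(Z)/t² = 100/3600 = 0.0278.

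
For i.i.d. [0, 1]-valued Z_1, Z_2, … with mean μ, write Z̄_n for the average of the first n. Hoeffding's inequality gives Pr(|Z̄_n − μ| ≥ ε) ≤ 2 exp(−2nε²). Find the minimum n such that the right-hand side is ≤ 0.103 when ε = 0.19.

42

Require 2·exp(−2nε²) ≤ 0.103, i.e. 2nε² ≥ ln(2/0.103) = 2.966173.
So n ≥ 2.966173 / (2·0.19²) = 41.083.
The smallest integer n is 42.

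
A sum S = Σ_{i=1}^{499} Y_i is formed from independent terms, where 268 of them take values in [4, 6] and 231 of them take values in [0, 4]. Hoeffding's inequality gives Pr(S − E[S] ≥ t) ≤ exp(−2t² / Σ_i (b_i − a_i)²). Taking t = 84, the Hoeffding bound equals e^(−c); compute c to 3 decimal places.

2.960

Σ(b_i − a_i)² = 268·2² + 231·4² = 4768.
c = 2t² / 4768 = 2·84² / 4768 = 2.9597.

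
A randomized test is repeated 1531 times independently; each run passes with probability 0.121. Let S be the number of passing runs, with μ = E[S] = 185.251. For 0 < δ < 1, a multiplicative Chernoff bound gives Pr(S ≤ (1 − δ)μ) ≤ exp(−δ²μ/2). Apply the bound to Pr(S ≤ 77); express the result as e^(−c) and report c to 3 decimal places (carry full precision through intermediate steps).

Write 77 = (1 − δ)μ, so δ = 1 − 77/185.251 = 0.5843477…
Then the exponent is δ²μ/2 = (μ − 77)²/(2μ) = 31.628113.

31.628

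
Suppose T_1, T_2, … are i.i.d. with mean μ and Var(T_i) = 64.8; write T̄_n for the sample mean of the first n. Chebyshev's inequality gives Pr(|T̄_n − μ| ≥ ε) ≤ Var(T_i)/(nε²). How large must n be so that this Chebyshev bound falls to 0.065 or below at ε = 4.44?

Require 64.8/(n·4.44²) ≤ 0.065, i.e. n ≥ 64.8/(0.065·4.44²) = 50.570.
The smallest integer n is 51.

51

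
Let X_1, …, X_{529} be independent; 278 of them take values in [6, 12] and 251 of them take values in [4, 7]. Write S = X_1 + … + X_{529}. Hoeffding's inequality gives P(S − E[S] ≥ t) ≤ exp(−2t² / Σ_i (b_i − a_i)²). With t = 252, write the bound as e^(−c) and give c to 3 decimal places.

Σ(b_i − a_i)² = 278·6² + 251·3² = 12267.
c = 2t² / 12267 = 2·252² / 12267 = 10.3536.

10.354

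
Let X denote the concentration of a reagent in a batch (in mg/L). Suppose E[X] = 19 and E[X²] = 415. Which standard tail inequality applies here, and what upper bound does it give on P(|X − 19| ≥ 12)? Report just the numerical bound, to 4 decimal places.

The first two moments determine the variance, so Chebyshev's inequality is the sharpest standard bound available.
Var(X) = E[X²] − (E[X])² = 415 − 361 = 54.
Chebyshev's inequality: P(|X − μ| ≥ t) ≤ Var(X)/t² = 54/144 = 0.3750.

0.3750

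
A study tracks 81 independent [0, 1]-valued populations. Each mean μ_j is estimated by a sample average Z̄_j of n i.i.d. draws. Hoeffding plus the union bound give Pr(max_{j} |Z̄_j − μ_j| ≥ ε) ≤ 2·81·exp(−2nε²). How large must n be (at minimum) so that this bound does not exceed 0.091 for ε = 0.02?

Need 2·81·exp(−2nε²) ≤ 0.091, i.e. exp(−2nε²) ≤ 0.091/162.
So 2nε² ≥ ln(162/0.091) = 7.484492.
Hence n ≥ 7.484492/(2·0.02²) = 9355.615.
The smallest integer n is 9356.

9356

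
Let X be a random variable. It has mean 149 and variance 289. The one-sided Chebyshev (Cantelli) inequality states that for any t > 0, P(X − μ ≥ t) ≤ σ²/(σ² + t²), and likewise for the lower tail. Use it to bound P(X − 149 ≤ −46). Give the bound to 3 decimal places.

0.120

Here σ² = 289 and t = 46, so σ² + t² = 2405.
Cantelli's bound: 289/2405 = 0.1202.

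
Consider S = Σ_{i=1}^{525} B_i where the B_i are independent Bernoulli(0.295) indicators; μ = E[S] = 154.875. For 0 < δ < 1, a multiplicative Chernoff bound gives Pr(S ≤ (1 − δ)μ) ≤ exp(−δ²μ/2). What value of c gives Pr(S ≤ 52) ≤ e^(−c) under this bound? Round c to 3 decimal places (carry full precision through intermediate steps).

Write 52 = (1 − δ)μ, so δ = 1 − 52/154.875 = 0.6642454…
Then the exponent is δ²μ/2 = (μ − 52)²/(2μ) = 34.167121.

34.167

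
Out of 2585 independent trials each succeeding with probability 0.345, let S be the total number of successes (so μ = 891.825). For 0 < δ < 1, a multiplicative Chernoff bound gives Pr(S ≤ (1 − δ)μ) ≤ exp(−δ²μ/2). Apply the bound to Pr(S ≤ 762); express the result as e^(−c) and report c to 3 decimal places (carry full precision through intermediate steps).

Write 762 = (1 − δ)μ, so δ = 1 − 762/891.825 = 0.1455723…
Then the exponent is δ²μ/2 = (μ − 762)²/(2μ) = 9.449461.

9.449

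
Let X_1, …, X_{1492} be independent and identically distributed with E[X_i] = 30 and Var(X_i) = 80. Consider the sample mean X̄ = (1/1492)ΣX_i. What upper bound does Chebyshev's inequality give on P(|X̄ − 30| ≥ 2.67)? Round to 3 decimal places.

Var(X̄) = Var(X_i)/n = 80/1492 = 0.053619.
Chebyshev: P(|X̄ − 30| ≥ 2.67) ≤ Var(X̄)/(2.67)² = 80/(1492·2.67²) = 0.0075.

0.008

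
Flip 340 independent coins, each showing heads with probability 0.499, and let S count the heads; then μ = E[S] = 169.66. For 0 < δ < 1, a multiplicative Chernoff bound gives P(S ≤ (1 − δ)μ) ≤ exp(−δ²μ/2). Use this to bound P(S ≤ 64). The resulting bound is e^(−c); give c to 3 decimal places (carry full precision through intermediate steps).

32.901

Write 64 = (1 − δ)μ, so δ = 1 − 64/169.66 = 0.622775…
Then the exponent is δ²μ/2 = (μ − 64)²/(2μ) = 32.901201.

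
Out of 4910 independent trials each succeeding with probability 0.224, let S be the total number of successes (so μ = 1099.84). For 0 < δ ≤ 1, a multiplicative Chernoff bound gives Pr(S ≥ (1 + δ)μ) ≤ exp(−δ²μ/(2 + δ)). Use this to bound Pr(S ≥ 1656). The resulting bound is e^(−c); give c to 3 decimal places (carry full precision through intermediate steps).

Write 1656 = (1 + δ)μ, so δ = 1656/1099.84 − 1 = 0.5056736…
Then the exponent is δ²μ/(2 + δ) = (1656 − μ)² / (μ·(2 + δ)) = 112.239443.

112.239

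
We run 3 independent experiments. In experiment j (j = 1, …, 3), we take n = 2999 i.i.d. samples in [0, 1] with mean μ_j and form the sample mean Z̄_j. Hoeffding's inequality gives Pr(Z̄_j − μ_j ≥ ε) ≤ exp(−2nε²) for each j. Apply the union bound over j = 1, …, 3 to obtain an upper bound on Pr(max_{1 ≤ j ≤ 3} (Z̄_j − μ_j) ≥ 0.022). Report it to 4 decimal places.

Per-experiment Hoeffding bound: exp(−2·2999·0.022²) = exp(−2.90303) = 0.054857.
Union bound over 3 events: 3·0.054857 = 0.16457.

0.1646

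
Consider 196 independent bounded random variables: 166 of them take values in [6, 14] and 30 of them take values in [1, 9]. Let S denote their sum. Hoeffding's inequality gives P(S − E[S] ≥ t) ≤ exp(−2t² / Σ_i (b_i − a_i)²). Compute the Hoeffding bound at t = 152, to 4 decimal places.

0.0251

Σ(b_i − a_i)² = 166·8² + 30·8² = 12544.
Exponent = 2·152² / 12544 = 3.68367.
Bound = exp(−3.68367) = 0.02513.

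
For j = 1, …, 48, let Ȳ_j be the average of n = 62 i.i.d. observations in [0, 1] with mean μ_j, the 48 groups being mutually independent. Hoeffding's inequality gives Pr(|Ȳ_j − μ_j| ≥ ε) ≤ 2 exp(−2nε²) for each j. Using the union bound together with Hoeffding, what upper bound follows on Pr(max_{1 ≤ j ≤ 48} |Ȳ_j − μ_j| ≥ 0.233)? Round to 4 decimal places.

0.1145

Per-experiment Hoeffding bound: 2·exp(−2·62·0.233²) = 2·exp(−6.73184) = 0.0023847.
Union bound over 48 events: 48·0.0023847 = 0.11446.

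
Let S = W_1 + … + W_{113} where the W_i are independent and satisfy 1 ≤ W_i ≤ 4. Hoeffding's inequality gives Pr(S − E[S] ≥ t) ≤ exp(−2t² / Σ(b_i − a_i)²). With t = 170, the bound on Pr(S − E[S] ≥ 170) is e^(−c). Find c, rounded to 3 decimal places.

Σ(b_i − a_i)² = 113·(3)² = 1017.
c = 2t²/1017 = 2·170²/1017 = 56.8338.

56.834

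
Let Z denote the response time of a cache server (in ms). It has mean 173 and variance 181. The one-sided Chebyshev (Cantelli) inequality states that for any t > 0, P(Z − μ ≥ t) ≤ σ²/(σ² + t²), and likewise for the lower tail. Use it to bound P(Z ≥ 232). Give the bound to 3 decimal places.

Here σ² = 181 and t = 59, so σ² + t² = 3662.
Cantelli's bound: 181/3662 = 0.0494.

0.049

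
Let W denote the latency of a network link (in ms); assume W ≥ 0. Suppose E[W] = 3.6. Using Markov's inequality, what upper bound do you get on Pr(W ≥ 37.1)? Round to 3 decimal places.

0.097

Markov's inequality: for a non-negative random variable, Pr(W ≥ a) ≤ E[W]/a.
Here E[W] = 3.6 and a = 37.1, so the bound is 3.6/37.1 = 0.0970.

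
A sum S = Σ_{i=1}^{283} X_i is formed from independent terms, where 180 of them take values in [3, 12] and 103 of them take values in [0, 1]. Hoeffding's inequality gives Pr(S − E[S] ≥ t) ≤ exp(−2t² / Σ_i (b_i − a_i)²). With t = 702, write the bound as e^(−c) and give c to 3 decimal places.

Σ(b_i − a_i)² = 180·9² + 103·1² = 14683.
c = 2t² / 14683 = 2·702² / 14683 = 67.1258.

67.126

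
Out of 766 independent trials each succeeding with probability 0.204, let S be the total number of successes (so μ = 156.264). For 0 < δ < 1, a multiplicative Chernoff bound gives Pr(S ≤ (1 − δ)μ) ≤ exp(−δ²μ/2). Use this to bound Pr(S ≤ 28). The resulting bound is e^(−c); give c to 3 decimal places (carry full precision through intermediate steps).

Write 28 = (1 − δ)μ, so δ = 1 − 28/156.264 = 0.8208161…
Then the exponent is δ²μ/2 = (μ − 28)²/(2μ) = 52.640575.

52.641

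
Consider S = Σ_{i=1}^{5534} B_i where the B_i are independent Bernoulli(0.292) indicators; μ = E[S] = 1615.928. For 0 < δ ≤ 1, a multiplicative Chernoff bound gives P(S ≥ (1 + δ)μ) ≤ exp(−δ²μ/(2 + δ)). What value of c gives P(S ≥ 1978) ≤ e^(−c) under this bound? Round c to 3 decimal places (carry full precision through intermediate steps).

Write 1978 = (1 + δ)μ, so δ = 1978/1615.928 − 1 = 0.2240644…
Then the exponent is δ²μ/(2 + δ) = (1978 − μ)² / (μ·(2 + δ)) = 36.477117.

36.477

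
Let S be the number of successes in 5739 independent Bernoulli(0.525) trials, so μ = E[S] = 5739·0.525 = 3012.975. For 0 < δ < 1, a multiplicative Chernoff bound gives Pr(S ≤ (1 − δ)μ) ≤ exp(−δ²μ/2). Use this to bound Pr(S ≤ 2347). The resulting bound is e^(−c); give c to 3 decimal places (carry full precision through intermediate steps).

73.602

Write 2347 = (1 − δ)μ, so δ = 1 − 2347/3012.975 = 0.2210357…
Then the exponent is δ²μ/2 = (μ − 2347)²/(2μ) = 73.602121.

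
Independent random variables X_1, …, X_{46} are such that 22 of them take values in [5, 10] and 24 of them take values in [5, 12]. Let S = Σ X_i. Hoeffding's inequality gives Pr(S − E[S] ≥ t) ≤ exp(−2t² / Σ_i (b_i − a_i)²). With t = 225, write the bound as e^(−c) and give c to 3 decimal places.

58.662

Σ(b_i − a_i)² = 22·5² + 24·7² = 1726.
c = 2t² / 1726 = 2·225² / 1726 = 58.6616.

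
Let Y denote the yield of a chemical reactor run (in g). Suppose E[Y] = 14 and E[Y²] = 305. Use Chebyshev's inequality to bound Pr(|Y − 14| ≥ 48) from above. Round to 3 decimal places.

0.047

Var(Y) = E[Y²] − (E[Y])² = 305 − 196 = 109.
Chebyshev's inequality: Pr(|Y − μ| ≥ t) ≤ Var(Y)/t² = 109/2304 = 0.0473.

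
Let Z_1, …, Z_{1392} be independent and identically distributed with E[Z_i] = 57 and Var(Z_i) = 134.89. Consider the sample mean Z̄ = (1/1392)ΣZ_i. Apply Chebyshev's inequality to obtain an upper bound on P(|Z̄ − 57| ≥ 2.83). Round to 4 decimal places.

Var(Z̄) = Var(Z_i)/n = 134.89/1392 = 0.096904.
Chebyshev: P(|Z̄ − 57| ≥ 2.83) ≤ Var(Z̄)/(2.83)² = 134.89/(1392·2.83²) = 0.0121.

0.0121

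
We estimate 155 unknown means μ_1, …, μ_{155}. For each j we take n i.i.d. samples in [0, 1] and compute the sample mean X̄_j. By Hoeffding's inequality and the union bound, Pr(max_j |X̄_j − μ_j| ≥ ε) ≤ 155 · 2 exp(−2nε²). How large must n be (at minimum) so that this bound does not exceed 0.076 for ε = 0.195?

Need 2·155·exp(−2nε²) ≤ 0.076, i.e. exp(−2nε²) ≤ 0.076/310.
So 2nε² ≥ ln(310/0.076) = 8.313594.
Hence n ≥ 8.313594/(2·0.195²) = 109.317.
The smallest integer n is 110.

110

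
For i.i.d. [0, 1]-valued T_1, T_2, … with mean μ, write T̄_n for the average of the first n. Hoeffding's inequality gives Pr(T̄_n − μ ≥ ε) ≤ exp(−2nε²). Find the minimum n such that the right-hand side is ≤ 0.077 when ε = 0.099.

131

Require exp(−2nε²) ≤ 0.077, i.e. 2nε² ≥ ln(1/0.077) = 2.563950.
So n ≥ 2.563950 / (2·0.099²) = 130.800.
The smallest integer n is 131.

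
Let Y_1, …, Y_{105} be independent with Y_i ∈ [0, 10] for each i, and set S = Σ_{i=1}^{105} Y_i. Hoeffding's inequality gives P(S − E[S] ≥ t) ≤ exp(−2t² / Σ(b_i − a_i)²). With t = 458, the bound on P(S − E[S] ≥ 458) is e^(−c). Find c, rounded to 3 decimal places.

39.955

Σ(b_i − a_i)² = 105·(10)² = 10500.
c = 2t²/10500 = 2·458²/10500 = 39.9550.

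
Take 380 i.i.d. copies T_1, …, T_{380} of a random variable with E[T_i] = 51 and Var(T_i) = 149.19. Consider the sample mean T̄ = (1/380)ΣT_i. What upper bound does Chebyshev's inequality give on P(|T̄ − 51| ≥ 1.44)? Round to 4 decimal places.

Var(T̄) = Var(T_i)/n = 149.19/380 = 0.39261.
Chebyshev: P(|T̄ − 51| ≥ 1.44) ≤ Var(T̄)/(1.44)² = 149.19/(380·1.44²) = 0.1893.

0.1893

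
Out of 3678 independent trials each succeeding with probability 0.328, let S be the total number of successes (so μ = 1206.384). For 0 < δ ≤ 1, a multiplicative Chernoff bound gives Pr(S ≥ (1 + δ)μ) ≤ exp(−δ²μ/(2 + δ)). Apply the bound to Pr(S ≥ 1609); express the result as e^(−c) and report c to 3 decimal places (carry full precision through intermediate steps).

Write 1609 = (1 + δ)μ, so δ = 1609/1206.384 − 1 = 0.3337378…
Then the exponent is δ²μ/(2 + δ) = (1609 − μ)² / (μ·(2 + δ)) = 57.576389.

57.576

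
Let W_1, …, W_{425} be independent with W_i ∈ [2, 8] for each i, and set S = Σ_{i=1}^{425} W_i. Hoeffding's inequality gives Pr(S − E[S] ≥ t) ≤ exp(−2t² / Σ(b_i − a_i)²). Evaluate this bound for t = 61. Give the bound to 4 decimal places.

Σ(b_i − a_i)² = 425·(6)² = 15300.
Exponent = 2·61²/15300 = 0.4864.
Bound = exp(−0.4864) = 0.61483.

0.6148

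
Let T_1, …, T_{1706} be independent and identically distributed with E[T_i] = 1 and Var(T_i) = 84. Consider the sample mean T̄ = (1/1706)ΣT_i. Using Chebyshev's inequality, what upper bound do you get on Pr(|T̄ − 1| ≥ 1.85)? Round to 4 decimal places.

0.0144

Var(T̄) = Var(T_i)/n = 84/1706 = 0.049238.
Chebyshev: Pr(|T̄ − 1| ≥ 1.85) ≤ Var(T̄)/(1.85)² = 84/(1706·1.85²) = 0.0144.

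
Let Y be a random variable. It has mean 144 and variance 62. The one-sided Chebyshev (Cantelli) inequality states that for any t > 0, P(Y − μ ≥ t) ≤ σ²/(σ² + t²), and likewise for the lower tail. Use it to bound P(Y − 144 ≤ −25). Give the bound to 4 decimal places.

Here σ² = 62 and t = 25, so σ² + t² = 687.
Cantelli's bound: 62/687 = 0.0902.

0.0902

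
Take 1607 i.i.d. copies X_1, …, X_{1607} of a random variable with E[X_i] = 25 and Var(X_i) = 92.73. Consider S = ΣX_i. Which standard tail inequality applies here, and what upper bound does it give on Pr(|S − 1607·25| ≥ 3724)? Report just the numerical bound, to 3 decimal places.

With mean and variance of each term known, Chebyshev's inequality bounds the deviation of the sum (or sample mean).
Var(S) = n·Var(X_i) = 1607·92.73 = 149017.11.
Chebyshev: Pr(|S − 1607·25| ≥ 3724) ≤ Var(S)/3724² = 149017.11/13868176 = 0.0107.

0.011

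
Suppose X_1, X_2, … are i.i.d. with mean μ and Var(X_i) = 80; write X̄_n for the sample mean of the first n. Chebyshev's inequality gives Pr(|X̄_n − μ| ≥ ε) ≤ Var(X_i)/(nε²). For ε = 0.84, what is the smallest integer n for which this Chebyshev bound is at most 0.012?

9449

Require 80/(n·0.84²) ≤ 0.012, i.e. n ≥ 80/(0.012·0.84²) = 9448.224.
The smallest integer n is 9449.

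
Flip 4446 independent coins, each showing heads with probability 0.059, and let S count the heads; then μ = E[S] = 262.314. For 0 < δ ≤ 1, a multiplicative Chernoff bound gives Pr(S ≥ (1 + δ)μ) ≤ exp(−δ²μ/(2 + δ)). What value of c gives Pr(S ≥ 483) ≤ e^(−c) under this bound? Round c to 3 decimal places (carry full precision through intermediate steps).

Write 483 = (1 + δ)μ, so δ = 483/262.314 − 1 = 0.8413047…
Then the exponent is δ²μ/(2 + δ) = (483 − μ)² / (μ·(2 + δ)) = 65.344688.

65.345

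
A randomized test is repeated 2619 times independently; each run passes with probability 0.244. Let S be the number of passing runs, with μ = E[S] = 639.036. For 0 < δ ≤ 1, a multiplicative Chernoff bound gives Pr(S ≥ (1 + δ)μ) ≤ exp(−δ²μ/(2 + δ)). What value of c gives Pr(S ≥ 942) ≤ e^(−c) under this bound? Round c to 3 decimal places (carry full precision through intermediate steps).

Write 942 = (1 + δ)μ, so δ = 942/639.036 − 1 = 0.4740954…
Then the exponent is δ²μ/(2 + δ) = (942 − μ)² / (μ·(2 + δ)) = 58.055089.

58.055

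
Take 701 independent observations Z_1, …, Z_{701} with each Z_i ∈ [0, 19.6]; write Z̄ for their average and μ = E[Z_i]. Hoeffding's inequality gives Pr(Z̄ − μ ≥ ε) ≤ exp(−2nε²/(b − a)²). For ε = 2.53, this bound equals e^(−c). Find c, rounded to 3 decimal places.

c = 2nε²/(b − a)² = 2·701·2.53² / 19.6² = 23.3602.

23.360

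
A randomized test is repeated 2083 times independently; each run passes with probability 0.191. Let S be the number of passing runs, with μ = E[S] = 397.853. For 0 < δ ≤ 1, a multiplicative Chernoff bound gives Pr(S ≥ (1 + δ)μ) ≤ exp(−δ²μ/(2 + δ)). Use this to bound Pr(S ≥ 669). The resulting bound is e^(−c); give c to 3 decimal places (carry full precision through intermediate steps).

Write 669 = (1 + δ)μ, so δ = 669/397.853 − 1 = 0.6815256…
Then the exponent is δ²μ/(2 + δ) = (669 − μ)² / (μ·(2 + δ)) = 68.913614.

68.914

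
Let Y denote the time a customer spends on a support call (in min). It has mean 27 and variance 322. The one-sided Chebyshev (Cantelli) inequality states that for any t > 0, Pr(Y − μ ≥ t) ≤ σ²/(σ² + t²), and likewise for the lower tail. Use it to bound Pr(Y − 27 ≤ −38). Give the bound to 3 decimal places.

Here σ² = 322 and t = 38, so σ² + t² = 1766.
Cantelli's bound: 322/1766 = 0.1823.

0.182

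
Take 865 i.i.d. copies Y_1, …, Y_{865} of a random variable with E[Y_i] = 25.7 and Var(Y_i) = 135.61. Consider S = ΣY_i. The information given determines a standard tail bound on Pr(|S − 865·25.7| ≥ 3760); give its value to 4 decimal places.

With mean and variance of each term known, Chebyshev's inequality bounds the deviation of the sum (or sample mean).
Var(S) = n·Var(Y_i) = 865·135.61 = 117302.65.
Chebyshev: Pr(|S − 865·25.7| ≥ 3760) ≤ Var(S)/3760² = 117302.65/14137600 = 0.0083.

0.0083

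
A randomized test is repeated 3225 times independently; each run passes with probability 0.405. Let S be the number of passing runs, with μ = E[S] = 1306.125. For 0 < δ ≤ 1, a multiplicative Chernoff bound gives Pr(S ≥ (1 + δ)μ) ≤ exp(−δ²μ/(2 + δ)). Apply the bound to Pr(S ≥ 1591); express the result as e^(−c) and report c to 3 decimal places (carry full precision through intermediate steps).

Write 1591 = (1 + δ)μ, so δ = 1591/1306.125 − 1 = 0.218107…
Then the exponent is δ²μ/(2 + δ) = (1591 − μ)² / (μ·(2 + δ)) = 28.011827.

28.012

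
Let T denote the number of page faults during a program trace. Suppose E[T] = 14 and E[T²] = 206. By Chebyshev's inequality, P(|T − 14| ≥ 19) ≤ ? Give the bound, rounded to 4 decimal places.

Var(T) = E[T²] − (E[T])² = 206 − 196 = 10.
Chebyshev's inequality: P(|T − μ| ≥ t) ≤ Var(T)/t² = 10/361 = 0.0277.

0.0277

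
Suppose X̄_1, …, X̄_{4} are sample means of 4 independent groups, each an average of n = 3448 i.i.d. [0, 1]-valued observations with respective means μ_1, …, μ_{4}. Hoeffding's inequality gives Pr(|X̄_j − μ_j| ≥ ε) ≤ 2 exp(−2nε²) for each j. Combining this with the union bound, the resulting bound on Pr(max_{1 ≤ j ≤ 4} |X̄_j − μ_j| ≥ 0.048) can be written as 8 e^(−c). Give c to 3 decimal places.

Union bound over the 4 events: Pr(max_{1 ≤ j ≤ 4} |X̄_j − μ_j| ≥ 0.048) ≤ 4·2·exp(−2nε²) = 8 exp(−2·3448·0.048²).
So c = 2·3448·0.048² = 15.8884.

15.888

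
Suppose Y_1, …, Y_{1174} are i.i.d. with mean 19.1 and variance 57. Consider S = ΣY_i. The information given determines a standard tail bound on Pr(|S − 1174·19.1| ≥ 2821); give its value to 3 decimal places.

0.008

With mean and variance of each term known, Chebyshev's inequality bounds the deviation of the sum (or sample mean).
Var(S) = n·Var(Y_i) = 1174·57 = 66918.
Chebyshev: Pr(|S − 1174·19.1| ≥ 2821) ≤ Var(S)/2821² = 66918/7958041 = 0.0084.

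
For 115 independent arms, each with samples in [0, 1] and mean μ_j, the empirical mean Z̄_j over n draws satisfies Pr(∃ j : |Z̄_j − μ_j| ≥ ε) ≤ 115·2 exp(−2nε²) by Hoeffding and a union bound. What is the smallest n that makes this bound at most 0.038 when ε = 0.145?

Need 2·115·exp(−2nε²) ≤ 0.038, i.e. exp(−2nε²) ≤ 0.038/230.
So 2nε² ≥ ln(230/0.038) = 8.708248.
Hence n ≥ 8.708248/(2·0.145²) = 207.093.
The smallest integer n is 208.

208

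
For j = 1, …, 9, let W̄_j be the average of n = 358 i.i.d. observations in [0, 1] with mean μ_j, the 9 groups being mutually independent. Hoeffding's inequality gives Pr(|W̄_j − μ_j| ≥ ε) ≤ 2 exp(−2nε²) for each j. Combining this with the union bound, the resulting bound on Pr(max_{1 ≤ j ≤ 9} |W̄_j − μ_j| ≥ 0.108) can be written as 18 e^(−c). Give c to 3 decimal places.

8.351

Union bound over the 9 events: Pr(max_{1 ≤ j ≤ 9} |W̄_j − μ_j| ≥ 0.108) ≤ 9·2·exp(−2nε²) = 18 exp(−2·358·0.108²).
So c = 2·358·0.108² = 8.3514.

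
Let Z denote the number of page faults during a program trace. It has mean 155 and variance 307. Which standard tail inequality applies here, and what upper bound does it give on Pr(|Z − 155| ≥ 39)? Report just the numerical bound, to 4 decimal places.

Mean and variance are known, so Chebyshev's inequality applies.
Chebyshev: Pr(|Z − μ| ≥ t) ≤ Var(Z)/t².
Bound = 307 / 1521 = 0.2018.

0.2018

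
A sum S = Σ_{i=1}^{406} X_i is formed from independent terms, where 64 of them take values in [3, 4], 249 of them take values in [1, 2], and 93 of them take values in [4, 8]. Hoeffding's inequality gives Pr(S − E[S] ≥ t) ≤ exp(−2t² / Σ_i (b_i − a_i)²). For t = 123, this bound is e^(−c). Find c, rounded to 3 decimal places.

16.801

Σ(b_i − a_i)² = 64·1² + 249·1² + 93·4² = 1801.
c = 2t² / 1801 = 2·123² / 1801 = 16.8007.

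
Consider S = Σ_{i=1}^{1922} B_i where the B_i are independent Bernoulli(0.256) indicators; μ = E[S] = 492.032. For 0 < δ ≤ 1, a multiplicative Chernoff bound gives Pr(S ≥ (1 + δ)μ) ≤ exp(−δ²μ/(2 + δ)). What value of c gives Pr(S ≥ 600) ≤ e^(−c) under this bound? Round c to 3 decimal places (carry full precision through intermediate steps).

10.675

Write 600 = (1 + δ)μ, so δ = 600/492.032 − 1 = 0.2194329…
Then the exponent is δ²μ/(2 + δ) = (600 − μ)² / (μ·(2 + δ)) = 10.674677.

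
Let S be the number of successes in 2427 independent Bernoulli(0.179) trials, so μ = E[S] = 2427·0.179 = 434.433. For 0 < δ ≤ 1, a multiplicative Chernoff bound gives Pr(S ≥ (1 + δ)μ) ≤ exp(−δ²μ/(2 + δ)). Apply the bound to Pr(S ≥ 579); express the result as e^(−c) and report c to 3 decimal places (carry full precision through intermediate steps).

Write 579 = (1 + δ)μ, so δ = 579/434.433 − 1 = 0.3327717…
Then the exponent is δ²μ/(2 + δ) = (579 − μ)² / (μ·(2 + δ)) = 20.622594.

20.623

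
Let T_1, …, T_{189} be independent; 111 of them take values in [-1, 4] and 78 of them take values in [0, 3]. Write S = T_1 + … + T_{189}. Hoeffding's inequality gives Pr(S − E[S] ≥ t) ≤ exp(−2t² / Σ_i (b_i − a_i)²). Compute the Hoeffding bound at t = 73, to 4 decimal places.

0.0466

Σ(b_i − a_i)² = 111·5² + 78·3² = 3477.
Exponent = 2·73² / 3477 = 3.06529.
Bound = exp(−3.06529) = 0.04664.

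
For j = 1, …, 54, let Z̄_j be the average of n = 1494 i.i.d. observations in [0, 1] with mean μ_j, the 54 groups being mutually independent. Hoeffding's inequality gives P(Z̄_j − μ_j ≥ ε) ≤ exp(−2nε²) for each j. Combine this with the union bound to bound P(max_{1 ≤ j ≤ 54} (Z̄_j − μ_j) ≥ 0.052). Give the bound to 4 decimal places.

0.0167

Per-experiment Hoeffding bound: exp(−2·1494·0.052²) = exp(−8.07955) = 0.00030981.
Union bound over 54 events: 54·0.00030981 = 0.01673.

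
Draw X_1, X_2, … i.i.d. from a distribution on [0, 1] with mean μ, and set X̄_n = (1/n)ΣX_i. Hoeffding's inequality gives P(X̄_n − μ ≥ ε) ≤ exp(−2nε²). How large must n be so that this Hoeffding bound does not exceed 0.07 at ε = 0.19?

Require exp(−2nε²) ≤ 0.07, i.e. 2nε² ≥ ln(1/0.07) = 2.659260.
So n ≥ 2.659260 / (2·0.19²) = 36.832.
The smallest integer n is 37.

37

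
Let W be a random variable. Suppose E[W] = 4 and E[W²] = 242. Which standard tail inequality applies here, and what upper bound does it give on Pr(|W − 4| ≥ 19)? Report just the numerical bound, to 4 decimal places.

The first two moments determine the variance, so Chebyshev's inequality is the sharpest standard bound available.
Var(W) = E[W²] − (E[W])² = 242 − 16 = 226.
Chebyshev's inequality: Pr(|W − μ| ≥ t) ≤ Var(W)/t² = 226/361 = 0.6260.

0.6260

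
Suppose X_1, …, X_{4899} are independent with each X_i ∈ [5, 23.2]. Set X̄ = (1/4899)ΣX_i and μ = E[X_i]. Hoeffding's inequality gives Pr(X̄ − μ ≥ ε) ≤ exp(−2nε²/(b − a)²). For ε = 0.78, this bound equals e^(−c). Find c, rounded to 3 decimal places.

c = 2nε²/(b − a)² = 2·4899·0.78² / 18.2² = 17.9963.

17.996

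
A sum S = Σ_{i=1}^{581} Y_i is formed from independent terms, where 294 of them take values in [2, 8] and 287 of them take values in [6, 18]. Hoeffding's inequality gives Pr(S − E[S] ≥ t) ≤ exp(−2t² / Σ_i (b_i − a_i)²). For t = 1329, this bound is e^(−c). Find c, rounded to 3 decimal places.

68.048

Σ(b_i − a_i)² = 294·6² + 287·12² = 51912.
c = 2t² / 51912 = 2·1329² / 51912 = 68.0475.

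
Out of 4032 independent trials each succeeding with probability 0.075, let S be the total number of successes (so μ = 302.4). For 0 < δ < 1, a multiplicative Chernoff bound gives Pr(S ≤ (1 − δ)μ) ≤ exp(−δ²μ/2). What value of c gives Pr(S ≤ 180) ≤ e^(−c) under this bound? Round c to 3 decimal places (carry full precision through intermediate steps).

Write 180 = (1 − δ)μ, so δ = 1 − 180/302.4 = 0.4047619…
Then the exponent is δ²μ/2 = (μ − 180)²/(2μ) = 24.771429.

24.771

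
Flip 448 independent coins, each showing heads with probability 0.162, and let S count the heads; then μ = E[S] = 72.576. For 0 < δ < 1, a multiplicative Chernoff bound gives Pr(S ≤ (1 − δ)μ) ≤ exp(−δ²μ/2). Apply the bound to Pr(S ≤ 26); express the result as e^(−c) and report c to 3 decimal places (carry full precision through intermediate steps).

Write 26 = (1 − δ)μ, so δ = 1 − 26/72.576 = 0.6417549…
Then the exponent is δ²μ/2 = (μ − 26)²/(2μ) = 14.945187.

14.945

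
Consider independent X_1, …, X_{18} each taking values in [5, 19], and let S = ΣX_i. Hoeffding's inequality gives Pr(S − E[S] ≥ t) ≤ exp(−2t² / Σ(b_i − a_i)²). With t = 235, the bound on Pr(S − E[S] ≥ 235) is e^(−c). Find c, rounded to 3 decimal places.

31.307

Σ(b_i − a_i)² = 18·(14)² = 3528.
c = 2t²/3528 = 2·235²/3528 = 31.3067.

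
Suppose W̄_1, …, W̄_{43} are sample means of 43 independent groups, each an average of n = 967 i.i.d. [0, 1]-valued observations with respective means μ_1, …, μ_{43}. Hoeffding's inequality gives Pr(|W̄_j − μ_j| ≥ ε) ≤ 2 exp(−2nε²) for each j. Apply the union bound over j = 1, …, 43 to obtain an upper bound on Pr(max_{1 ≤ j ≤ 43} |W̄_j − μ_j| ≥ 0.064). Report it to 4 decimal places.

0.0312

Per-experiment Hoeffding bound: 2·exp(−2·967·0.064²) = 2·exp(−7.92166) = 0.0007256.
Union bound over 43 events: 43·0.0007256 = 0.03120.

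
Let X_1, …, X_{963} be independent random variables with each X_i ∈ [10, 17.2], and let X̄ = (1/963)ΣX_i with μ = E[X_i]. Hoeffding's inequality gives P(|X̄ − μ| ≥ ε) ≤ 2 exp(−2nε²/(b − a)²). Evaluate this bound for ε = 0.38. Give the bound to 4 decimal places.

Exponent: 2nε²/(b − a)² = 2·963·0.38² / 7.2² = 5.36486.
Bound = 2·exp(−5.36486) = 0.00936.

0.0094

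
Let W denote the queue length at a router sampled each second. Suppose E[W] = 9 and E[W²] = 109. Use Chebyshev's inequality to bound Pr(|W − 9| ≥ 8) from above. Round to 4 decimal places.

0.4375

Var(W) = E[W²] − (E[W])² = 109 − 81 = 28.
Chebyshev's inequality: Pr(|W − μ| ≥ t) ≤ Var(W)/t² = 28/64 = 0.4375.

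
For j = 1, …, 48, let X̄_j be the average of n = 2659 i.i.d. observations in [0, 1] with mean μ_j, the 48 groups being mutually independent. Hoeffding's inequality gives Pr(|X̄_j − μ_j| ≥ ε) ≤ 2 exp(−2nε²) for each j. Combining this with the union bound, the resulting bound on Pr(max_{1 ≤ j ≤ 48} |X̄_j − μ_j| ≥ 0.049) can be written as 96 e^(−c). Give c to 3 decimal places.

12.769

Union bound over the 48 events: Pr(max_{1 ≤ j ≤ 48} |X̄_j − μ_j| ≥ 0.049) ≤ 48·2·exp(−2nε²) = 96 exp(−2·2659·0.049²).
So c = 2·2659·0.049² = 12.7685.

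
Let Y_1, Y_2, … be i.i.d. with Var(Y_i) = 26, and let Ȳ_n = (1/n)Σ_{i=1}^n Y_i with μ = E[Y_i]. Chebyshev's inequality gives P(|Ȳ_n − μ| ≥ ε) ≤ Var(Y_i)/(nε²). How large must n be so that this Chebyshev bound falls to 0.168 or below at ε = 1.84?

Require 26/(n·1.84²) ≤ 0.168, i.e. n ≥ 26/(0.168·1.84²) = 45.712.
The smallest integer n is 46.

46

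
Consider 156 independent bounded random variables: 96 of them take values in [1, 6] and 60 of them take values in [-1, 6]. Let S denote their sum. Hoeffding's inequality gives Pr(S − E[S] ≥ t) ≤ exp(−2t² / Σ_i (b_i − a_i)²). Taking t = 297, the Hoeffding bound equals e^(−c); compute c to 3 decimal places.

33.037

Σ(b_i − a_i)² = 96·5² + 60·7² = 5340.
c = 2t² / 5340 = 2·297² / 5340 = 33.0371.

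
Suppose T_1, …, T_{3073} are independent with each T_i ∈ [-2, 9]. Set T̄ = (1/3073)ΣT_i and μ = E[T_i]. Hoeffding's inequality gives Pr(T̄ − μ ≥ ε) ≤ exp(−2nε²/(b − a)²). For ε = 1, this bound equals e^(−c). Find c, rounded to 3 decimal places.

c = 2nε²/(b − a)² = 2·3073·1² / 11² = 50.7934.

50.793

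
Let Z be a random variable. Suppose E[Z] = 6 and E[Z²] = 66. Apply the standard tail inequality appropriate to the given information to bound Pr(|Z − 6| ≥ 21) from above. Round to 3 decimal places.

0.068

The first two moments determine the variance, so Chebyshev's inequality is the sharpest standard bound available.
Var(Z) = E[Z²] − (E[Z])² = 66 − 36 = 30.
Chebyshev's inequality: Pr(|Z − μ| ≥ t) ≤ Var(Z)/t² = 30/441 = 0.0680.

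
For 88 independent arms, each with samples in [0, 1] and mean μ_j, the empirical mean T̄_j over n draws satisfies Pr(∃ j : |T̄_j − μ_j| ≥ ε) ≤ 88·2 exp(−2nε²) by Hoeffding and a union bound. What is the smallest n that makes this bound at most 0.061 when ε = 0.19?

Need 2·88·exp(−2nε²) ≤ 0.061, i.e. exp(−2nε²) ≤ 0.061/176.
So 2nε² ≥ ln(176/0.061) = 7.967365.
Hence n ≥ 7.967365/(2·0.19²) = 110.351.
The smallest integer n is 111.

111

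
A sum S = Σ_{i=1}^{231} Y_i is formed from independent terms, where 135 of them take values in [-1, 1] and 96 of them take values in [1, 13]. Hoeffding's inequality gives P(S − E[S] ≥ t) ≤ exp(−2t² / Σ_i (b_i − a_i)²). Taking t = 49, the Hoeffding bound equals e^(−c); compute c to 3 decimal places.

Σ(b_i − a_i)² = 135·2² + 96·12² = 14364.
c = 2t² / 14364 = 2·49² / 14364 = 0.3343.

0.334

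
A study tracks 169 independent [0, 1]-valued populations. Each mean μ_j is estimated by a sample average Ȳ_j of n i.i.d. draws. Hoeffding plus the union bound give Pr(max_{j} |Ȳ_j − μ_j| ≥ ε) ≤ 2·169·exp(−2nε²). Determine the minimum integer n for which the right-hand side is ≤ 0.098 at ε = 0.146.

192

Need 2·169·exp(−2nε²) ≤ 0.098, i.e. exp(−2nε²) ≤ 0.098/338.
So 2nε² ≥ ln(338/0.098) = 8.145834.
Hence n ≥ 8.145834/(2·0.146²) = 191.073.
The smallest integer n is 192.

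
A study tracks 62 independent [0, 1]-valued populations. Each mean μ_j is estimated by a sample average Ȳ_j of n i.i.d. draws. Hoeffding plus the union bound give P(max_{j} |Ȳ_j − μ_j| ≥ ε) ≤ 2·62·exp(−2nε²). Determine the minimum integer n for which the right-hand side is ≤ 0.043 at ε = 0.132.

Need 2·62·exp(−2nε²) ≤ 0.043, i.e. exp(−2nε²) ≤ 0.043/124.
So 2nε² ≥ ln(124/0.043) = 7.966837.
Hence n ≥ 7.966837/(2·0.132²) = 228.617.
The smallest integer n is 229.

229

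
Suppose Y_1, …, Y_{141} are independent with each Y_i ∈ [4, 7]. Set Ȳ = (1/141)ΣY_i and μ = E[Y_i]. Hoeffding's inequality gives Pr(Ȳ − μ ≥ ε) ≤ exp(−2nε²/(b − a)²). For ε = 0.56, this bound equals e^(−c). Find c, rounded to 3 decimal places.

c = 2nε²/(b − a)² = 2·141·0.56² / 3² = 9.8261.

9.826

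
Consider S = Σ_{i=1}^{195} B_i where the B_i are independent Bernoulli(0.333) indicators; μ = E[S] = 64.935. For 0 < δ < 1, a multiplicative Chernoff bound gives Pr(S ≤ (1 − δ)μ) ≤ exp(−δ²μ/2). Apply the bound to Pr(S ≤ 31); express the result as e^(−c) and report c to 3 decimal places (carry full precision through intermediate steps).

8.867

Write 31 = (1 − δ)μ, so δ = 1 − 31/64.935 = 0.5225995…
Then the exponent is δ²μ/2 = (μ − 31)²/(2μ) = 8.867207.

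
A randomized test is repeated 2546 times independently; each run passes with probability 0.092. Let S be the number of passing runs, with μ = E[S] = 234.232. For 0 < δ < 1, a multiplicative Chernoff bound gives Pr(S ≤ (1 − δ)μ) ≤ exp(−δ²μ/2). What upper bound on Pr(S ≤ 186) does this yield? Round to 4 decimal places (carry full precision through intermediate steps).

0.0070

Write 186 = (1 − δ)μ, so δ = 1 − 186/234.232 = 0.2059155…
Then the exponent is δ²μ/2 = (μ − 186)²/(2μ) = 4.965858.
Bound = exp(−4.965858) = 0.00697.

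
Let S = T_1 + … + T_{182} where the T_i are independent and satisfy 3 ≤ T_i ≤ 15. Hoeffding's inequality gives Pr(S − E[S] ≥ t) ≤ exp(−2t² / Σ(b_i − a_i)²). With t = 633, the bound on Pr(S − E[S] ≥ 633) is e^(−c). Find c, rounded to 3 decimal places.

30.578

Σ(b_i − a_i)² = 182·(12)² = 26208.
c = 2t²/26208 = 2·633²/26208 = 30.5776.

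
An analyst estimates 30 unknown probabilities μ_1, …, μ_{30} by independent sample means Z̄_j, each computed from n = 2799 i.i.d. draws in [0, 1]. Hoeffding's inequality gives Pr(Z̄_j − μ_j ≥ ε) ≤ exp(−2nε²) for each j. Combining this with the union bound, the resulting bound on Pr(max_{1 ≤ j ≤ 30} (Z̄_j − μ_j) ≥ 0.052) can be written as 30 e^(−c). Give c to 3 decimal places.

15.137

Union bound over the 30 events: Pr(max_{1 ≤ j ≤ 30} (Z̄_j − μ_j) ≥ 0.052) ≤ 30·exp(−2nε²) = 30 exp(−2·2799·0.052²).
So c = 2·2799·0.052² = 15.1370.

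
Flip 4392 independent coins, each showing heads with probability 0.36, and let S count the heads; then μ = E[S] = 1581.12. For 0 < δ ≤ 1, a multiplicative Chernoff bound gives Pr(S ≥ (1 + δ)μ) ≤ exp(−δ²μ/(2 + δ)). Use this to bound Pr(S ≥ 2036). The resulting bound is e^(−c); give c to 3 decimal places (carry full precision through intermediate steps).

57.205

Write 2036 = (1 + δ)μ, so δ = 2036/1581.12 − 1 = 0.2876948…
Then the exponent is δ²μ/(2 + δ) = (2036 − μ)² / (μ·(2 + δ)) = 57.204576.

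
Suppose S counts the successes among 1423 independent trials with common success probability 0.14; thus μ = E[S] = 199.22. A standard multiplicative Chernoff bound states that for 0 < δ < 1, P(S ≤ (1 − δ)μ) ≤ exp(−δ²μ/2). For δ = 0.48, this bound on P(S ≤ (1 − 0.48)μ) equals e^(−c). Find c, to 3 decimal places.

22.950

c = δ²μ/2 = 0.48²·199.22/2 = 22.9501.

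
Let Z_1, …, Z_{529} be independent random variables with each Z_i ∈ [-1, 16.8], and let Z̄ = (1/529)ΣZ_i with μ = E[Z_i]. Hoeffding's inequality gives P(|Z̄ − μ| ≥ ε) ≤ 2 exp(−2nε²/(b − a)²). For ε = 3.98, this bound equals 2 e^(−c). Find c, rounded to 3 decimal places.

c = 2nε²/(b − a)² = 2·529·3.98² / 17.8² = 52.8947.

52.895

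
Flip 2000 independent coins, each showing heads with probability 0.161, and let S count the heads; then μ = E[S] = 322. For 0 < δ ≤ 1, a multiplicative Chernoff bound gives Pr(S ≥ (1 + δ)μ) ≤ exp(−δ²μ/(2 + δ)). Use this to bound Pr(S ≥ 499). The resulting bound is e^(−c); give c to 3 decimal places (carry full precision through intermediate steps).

38.160

Write 499 = (1 + δ)μ, so δ = 499/322 − 1 = 0.5496894…
Then the exponent is δ²μ/(2 + δ) = (499 − μ)² / (μ·(2 + δ)) = 38.159562.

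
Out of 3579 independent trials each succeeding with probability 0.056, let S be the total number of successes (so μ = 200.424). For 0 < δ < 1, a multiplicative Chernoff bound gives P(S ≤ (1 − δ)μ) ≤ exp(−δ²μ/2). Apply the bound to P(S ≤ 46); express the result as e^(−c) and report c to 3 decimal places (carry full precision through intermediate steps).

59.491

Write 46 = (1 − δ)μ, so δ = 1 − 46/200.424 = 0.7704866…
Then the exponent is δ²μ/2 = (μ − 46)²/(2μ) = 59.490809.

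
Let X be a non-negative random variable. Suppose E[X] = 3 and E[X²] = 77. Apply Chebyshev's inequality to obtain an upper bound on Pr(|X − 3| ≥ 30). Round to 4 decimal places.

0.0756

Var(X) = E[X²] − (E[X])² = 77 − 9 = 68.
Chebyshev's inequality: Pr(|X − μ| ≥ t) ≤ Var(X)/t² = 68/900 = 0.0756.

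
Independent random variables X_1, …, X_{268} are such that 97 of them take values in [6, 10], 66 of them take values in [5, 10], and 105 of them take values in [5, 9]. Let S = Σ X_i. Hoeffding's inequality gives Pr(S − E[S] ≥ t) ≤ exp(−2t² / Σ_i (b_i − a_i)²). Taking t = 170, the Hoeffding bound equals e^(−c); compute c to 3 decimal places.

11.839

Σ(b_i − a_i)² = 97·4² + 66·5² + 105·4² = 4882.
c = 2t² / 4882 = 2·170² / 4882 = 11.8394.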